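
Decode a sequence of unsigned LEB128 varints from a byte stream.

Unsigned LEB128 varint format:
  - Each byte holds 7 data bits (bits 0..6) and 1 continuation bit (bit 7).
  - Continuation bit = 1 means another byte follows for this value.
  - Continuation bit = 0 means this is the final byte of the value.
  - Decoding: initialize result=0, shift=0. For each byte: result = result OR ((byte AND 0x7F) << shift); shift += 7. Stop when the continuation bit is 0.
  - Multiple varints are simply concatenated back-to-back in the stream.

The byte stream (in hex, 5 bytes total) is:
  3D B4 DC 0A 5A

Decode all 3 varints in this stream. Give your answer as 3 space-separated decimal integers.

  byte[0]=0x3D cont=0 payload=0x3D=61: acc |= 61<<0 -> acc=61 shift=7 [end]
Varint 1: bytes[0:1] = 3D -> value 61 (1 byte(s))
  byte[1]=0xB4 cont=1 payload=0x34=52: acc |= 52<<0 -> acc=52 shift=7
  byte[2]=0xDC cont=1 payload=0x5C=92: acc |= 92<<7 -> acc=11828 shift=14
  byte[3]=0x0A cont=0 payload=0x0A=10: acc |= 10<<14 -> acc=175668 shift=21 [end]
Varint 2: bytes[1:4] = B4 DC 0A -> value 175668 (3 byte(s))
  byte[4]=0x5A cont=0 payload=0x5A=90: acc |= 90<<0 -> acc=90 shift=7 [end]
Varint 3: bytes[4:5] = 5A -> value 90 (1 byte(s))

Answer: 61 175668 90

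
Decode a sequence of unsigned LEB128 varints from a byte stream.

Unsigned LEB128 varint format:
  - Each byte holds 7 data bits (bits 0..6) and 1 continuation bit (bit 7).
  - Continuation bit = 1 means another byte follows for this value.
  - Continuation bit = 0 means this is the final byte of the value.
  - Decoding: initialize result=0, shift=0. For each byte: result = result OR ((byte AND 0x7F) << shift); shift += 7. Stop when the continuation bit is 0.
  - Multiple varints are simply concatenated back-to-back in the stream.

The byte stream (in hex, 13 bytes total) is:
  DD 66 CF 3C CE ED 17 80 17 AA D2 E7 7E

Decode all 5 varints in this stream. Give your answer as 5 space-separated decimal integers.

  byte[0]=0xDD cont=1 payload=0x5D=93: acc |= 93<<0 -> acc=93 shift=7
  byte[1]=0x66 cont=0 payload=0x66=102: acc |= 102<<7 -> acc=13149 shift=14 [end]
Varint 1: bytes[0:2] = DD 66 -> value 13149 (2 byte(s))
  byte[2]=0xCF cont=1 payload=0x4F=79: acc |= 79<<0 -> acc=79 shift=7
  byte[3]=0x3C cont=0 payload=0x3C=60: acc |= 60<<7 -> acc=7759 shift=14 [end]
Varint 2: bytes[2:4] = CF 3C -> value 7759 (2 byte(s))
  byte[4]=0xCE cont=1 payload=0x4E=78: acc |= 78<<0 -> acc=78 shift=7
  byte[5]=0xED cont=1 payload=0x6D=109: acc |= 109<<7 -> acc=14030 shift=14
  byte[6]=0x17 cont=0 payload=0x17=23: acc |= 23<<14 -> acc=390862 shift=21 [end]
Varint 3: bytes[4:7] = CE ED 17 -> value 390862 (3 byte(s))
  byte[7]=0x80 cont=1 payload=0x00=0: acc |= 0<<0 -> acc=0 shift=7
  byte[8]=0x17 cont=0 payload=0x17=23: acc |= 23<<7 -> acc=2944 shift=14 [end]
Varint 4: bytes[7:9] = 80 17 -> value 2944 (2 byte(s))
  byte[9]=0xAA cont=1 payload=0x2A=42: acc |= 42<<0 -> acc=42 shift=7
  byte[10]=0xD2 cont=1 payload=0x52=82: acc |= 82<<7 -> acc=10538 shift=14
  byte[11]=0xE7 cont=1 payload=0x67=103: acc |= 103<<14 -> acc=1698090 shift=21
  byte[12]=0x7E cont=0 payload=0x7E=126: acc |= 126<<21 -> acc=265939242 shift=28 [end]
Varint 5: bytes[9:13] = AA D2 E7 7E -> value 265939242 (4 byte(s))

Answer: 13149 7759 390862 2944 265939242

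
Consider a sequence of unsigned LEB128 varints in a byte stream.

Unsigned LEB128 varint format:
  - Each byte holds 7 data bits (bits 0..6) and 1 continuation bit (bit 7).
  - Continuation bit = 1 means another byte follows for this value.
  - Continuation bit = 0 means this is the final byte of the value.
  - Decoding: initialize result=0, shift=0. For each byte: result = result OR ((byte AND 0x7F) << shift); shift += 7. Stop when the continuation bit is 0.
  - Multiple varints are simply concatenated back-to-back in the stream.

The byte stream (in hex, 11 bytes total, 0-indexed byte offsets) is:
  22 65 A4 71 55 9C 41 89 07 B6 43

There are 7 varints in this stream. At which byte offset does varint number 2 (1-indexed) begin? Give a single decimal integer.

Answer: 1

Derivation:
  byte[0]=0x22 cont=0 payload=0x22=34: acc |= 34<<0 -> acc=34 shift=7 [end]
Varint 1: bytes[0:1] = 22 -> value 34 (1 byte(s))
  byte[1]=0x65 cont=0 payload=0x65=101: acc |= 101<<0 -> acc=101 shift=7 [end]
Varint 2: bytes[1:2] = 65 -> value 101 (1 byte(s))
  byte[2]=0xA4 cont=1 payload=0x24=36: acc |= 36<<0 -> acc=36 shift=7
  byte[3]=0x71 cont=0 payload=0x71=113: acc |= 113<<7 -> acc=14500 shift=14 [end]
Varint 3: bytes[2:4] = A4 71 -> value 14500 (2 byte(s))
  byte[4]=0x55 cont=0 payload=0x55=85: acc |= 85<<0 -> acc=85 shift=7 [end]
Varint 4: bytes[4:5] = 55 -> value 85 (1 byte(s))
  byte[5]=0x9C cont=1 payload=0x1C=28: acc |= 28<<0 -> acc=28 shift=7
  byte[6]=0x41 cont=0 payload=0x41=65: acc |= 65<<7 -> acc=8348 shift=14 [end]
Varint 5: bytes[5:7] = 9C 41 -> value 8348 (2 byte(s))
  byte[7]=0x89 cont=1 payload=0x09=9: acc |= 9<<0 -> acc=9 shift=7
  byte[8]=0x07 cont=0 payload=0x07=7: acc |= 7<<7 -> acc=905 shift=14 [end]
Varint 6: bytes[7:9] = 89 07 -> value 905 (2 byte(s))
  byte[9]=0xB6 cont=1 payload=0x36=54: acc |= 54<<0 -> acc=54 shift=7
  byte[10]=0x43 cont=0 payload=0x43=67: acc |= 67<<7 -> acc=8630 shift=14 [end]
Varint 7: bytes[9:11] = B6 43 -> value 8630 (2 byte(s))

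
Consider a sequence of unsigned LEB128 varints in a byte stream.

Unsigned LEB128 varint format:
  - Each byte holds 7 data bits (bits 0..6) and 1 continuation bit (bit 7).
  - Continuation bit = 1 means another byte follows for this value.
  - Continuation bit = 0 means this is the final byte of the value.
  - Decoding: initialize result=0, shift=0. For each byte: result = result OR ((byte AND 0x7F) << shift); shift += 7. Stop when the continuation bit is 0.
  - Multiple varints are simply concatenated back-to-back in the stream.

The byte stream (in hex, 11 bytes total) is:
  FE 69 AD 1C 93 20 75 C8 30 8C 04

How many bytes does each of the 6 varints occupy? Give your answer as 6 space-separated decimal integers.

  byte[0]=0xFE cont=1 payload=0x7E=126: acc |= 126<<0 -> acc=126 shift=7
  byte[1]=0x69 cont=0 payload=0x69=105: acc |= 105<<7 -> acc=13566 shift=14 [end]
Varint 1: bytes[0:2] = FE 69 -> value 13566 (2 byte(s))
  byte[2]=0xAD cont=1 payload=0x2D=45: acc |= 45<<0 -> acc=45 shift=7
  byte[3]=0x1C cont=0 payload=0x1C=28: acc |= 28<<7 -> acc=3629 shift=14 [end]
Varint 2: bytes[2:4] = AD 1C -> value 3629 (2 byte(s))
  byte[4]=0x93 cont=1 payload=0x13=19: acc |= 19<<0 -> acc=19 shift=7
  byte[5]=0x20 cont=0 payload=0x20=32: acc |= 32<<7 -> acc=4115 shift=14 [end]
Varint 3: bytes[4:6] = 93 20 -> value 4115 (2 byte(s))
  byte[6]=0x75 cont=0 payload=0x75=117: acc |= 117<<0 -> acc=117 shift=7 [end]
Varint 4: bytes[6:7] = 75 -> value 117 (1 byte(s))
  byte[7]=0xC8 cont=1 payload=0x48=72: acc |= 72<<0 -> acc=72 shift=7
  byte[8]=0x30 cont=0 payload=0x30=48: acc |= 48<<7 -> acc=6216 shift=14 [end]
Varint 5: bytes[7:9] = C8 30 -> value 6216 (2 byte(s))
  byte[9]=0x8C cont=1 payload=0x0C=12: acc |= 12<<0 -> acc=12 shift=7
  byte[10]=0x04 cont=0 payload=0x04=4: acc |= 4<<7 -> acc=524 shift=14 [end]
Varint 6: bytes[9:11] = 8C 04 -> value 524 (2 byte(s))

Answer: 2 2 2 1 2 2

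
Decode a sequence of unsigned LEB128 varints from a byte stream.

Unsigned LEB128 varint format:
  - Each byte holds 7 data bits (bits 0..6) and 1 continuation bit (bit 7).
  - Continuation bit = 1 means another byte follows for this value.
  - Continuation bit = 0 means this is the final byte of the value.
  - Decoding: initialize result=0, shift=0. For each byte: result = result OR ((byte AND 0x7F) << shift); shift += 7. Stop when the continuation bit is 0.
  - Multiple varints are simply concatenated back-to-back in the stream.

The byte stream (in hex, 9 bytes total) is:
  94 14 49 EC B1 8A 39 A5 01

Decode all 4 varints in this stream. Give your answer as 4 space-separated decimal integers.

  byte[0]=0x94 cont=1 payload=0x14=20: acc |= 20<<0 -> acc=20 shift=7
  byte[1]=0x14 cont=0 payload=0x14=20: acc |= 20<<7 -> acc=2580 shift=14 [end]
Varint 1: bytes[0:2] = 94 14 -> value 2580 (2 byte(s))
  byte[2]=0x49 cont=0 payload=0x49=73: acc |= 73<<0 -> acc=73 shift=7 [end]
Varint 2: bytes[2:3] = 49 -> value 73 (1 byte(s))
  byte[3]=0xEC cont=1 payload=0x6C=108: acc |= 108<<0 -> acc=108 shift=7
  byte[4]=0xB1 cont=1 payload=0x31=49: acc |= 49<<7 -> acc=6380 shift=14
  byte[5]=0x8A cont=1 payload=0x0A=10: acc |= 10<<14 -> acc=170220 shift=21
  byte[6]=0x39 cont=0 payload=0x39=57: acc |= 57<<21 -> acc=119707884 shift=28 [end]
Varint 3: bytes[3:7] = EC B1 8A 39 -> value 119707884 (4 byte(s))
  byte[7]=0xA5 cont=1 payload=0x25=37: acc |= 37<<0 -> acc=37 shift=7
  byte[8]=0x01 cont=0 payload=0x01=1: acc |= 1<<7 -> acc=165 shift=14 [end]
Varint 4: bytes[7:9] = A5 01 -> value 165 (2 byte(s))

Answer: 2580 73 119707884 165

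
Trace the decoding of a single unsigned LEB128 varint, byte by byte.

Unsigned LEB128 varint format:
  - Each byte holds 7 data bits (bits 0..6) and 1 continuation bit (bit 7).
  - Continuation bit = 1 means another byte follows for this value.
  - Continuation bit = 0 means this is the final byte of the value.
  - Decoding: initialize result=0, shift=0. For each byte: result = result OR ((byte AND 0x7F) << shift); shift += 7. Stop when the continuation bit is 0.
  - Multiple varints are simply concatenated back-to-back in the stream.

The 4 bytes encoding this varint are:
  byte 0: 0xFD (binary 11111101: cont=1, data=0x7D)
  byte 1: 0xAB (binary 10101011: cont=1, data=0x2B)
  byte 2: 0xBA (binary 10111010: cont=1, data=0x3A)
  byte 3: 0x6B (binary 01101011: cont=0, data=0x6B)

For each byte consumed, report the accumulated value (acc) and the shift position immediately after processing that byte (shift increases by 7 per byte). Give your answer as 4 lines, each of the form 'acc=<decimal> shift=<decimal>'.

Answer: acc=125 shift=7
acc=5629 shift=14
acc=955901 shift=21
acc=225351165 shift=28

Derivation:
byte 0=0xFD: payload=0x7D=125, contrib = 125<<0 = 125; acc -> 125, shift -> 7
byte 1=0xAB: payload=0x2B=43, contrib = 43<<7 = 5504; acc -> 5629, shift -> 14
byte 2=0xBA: payload=0x3A=58, contrib = 58<<14 = 950272; acc -> 955901, shift -> 21
byte 3=0x6B: payload=0x6B=107, contrib = 107<<21 = 224395264; acc -> 225351165, shift -> 28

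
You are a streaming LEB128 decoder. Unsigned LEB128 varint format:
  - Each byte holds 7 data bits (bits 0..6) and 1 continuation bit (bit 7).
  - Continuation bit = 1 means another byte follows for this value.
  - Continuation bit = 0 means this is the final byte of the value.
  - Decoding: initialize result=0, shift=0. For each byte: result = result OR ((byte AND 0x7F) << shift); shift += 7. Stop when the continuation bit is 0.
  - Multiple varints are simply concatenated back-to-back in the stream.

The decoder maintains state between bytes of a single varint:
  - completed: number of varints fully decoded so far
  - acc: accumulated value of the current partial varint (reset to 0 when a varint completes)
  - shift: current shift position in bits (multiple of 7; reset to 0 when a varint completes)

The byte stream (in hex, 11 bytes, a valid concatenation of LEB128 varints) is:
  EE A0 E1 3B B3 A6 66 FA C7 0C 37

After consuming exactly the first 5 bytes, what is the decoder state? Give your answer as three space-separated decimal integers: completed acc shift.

byte[0]=0xEE cont=1 payload=0x6E: acc |= 110<<0 -> completed=0 acc=110 shift=7
byte[1]=0xA0 cont=1 payload=0x20: acc |= 32<<7 -> completed=0 acc=4206 shift=14
byte[2]=0xE1 cont=1 payload=0x61: acc |= 97<<14 -> completed=0 acc=1593454 shift=21
byte[3]=0x3B cont=0 payload=0x3B: varint #1 complete (value=125325422); reset -> completed=1 acc=0 shift=0
byte[4]=0xB3 cont=1 payload=0x33: acc |= 51<<0 -> completed=1 acc=51 shift=7

Answer: 1 51 7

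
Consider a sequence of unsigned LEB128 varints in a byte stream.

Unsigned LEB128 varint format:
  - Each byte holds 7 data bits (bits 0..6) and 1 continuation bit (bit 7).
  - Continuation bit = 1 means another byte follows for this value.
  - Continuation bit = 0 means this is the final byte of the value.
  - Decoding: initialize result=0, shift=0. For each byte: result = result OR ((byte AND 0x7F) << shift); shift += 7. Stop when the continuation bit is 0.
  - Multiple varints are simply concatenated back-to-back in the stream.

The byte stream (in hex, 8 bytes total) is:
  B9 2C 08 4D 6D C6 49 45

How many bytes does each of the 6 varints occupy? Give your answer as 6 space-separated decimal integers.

Answer: 2 1 1 1 2 1

Derivation:
  byte[0]=0xB9 cont=1 payload=0x39=57: acc |= 57<<0 -> acc=57 shift=7
  byte[1]=0x2C cont=0 payload=0x2C=44: acc |= 44<<7 -> acc=5689 shift=14 [end]
Varint 1: bytes[0:2] = B9 2C -> value 5689 (2 byte(s))
  byte[2]=0x08 cont=0 payload=0x08=8: acc |= 8<<0 -> acc=8 shift=7 [end]
Varint 2: bytes[2:3] = 08 -> value 8 (1 byte(s))
  byte[3]=0x4D cont=0 payload=0x4D=77: acc |= 77<<0 -> acc=77 shift=7 [end]
Varint 3: bytes[3:4] = 4D -> value 77 (1 byte(s))
  byte[4]=0x6D cont=0 payload=0x6D=109: acc |= 109<<0 -> acc=109 shift=7 [end]
Varint 4: bytes[4:5] = 6D -> value 109 (1 byte(s))
  byte[5]=0xC6 cont=1 payload=0x46=70: acc |= 70<<0 -> acc=70 shift=7
  byte[6]=0x49 cont=0 payload=0x49=73: acc |= 73<<7 -> acc=9414 shift=14 [end]
Varint 5: bytes[5:7] = C6 49 -> value 9414 (2 byte(s))
  byte[7]=0x45 cont=0 payload=0x45=69: acc |= 69<<0 -> acc=69 shift=7 [end]
Varint 6: bytes[7:8] = 45 -> value 69 (1 byte(s))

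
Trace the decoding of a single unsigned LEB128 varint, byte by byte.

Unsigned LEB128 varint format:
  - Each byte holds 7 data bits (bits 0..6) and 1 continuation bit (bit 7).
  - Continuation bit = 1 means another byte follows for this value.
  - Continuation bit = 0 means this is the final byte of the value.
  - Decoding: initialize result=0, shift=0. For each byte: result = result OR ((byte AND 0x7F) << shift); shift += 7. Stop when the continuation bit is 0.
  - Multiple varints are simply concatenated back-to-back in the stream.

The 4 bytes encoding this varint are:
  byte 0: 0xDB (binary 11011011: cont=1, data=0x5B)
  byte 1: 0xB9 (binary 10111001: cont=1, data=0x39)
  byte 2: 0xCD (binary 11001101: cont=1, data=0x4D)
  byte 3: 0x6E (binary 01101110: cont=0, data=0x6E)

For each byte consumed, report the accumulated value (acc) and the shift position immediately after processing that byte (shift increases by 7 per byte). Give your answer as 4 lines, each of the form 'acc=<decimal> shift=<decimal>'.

Answer: acc=91 shift=7
acc=7387 shift=14
acc=1268955 shift=21
acc=231955675 shift=28

Derivation:
byte 0=0xDB: payload=0x5B=91, contrib = 91<<0 = 91; acc -> 91, shift -> 7
byte 1=0xB9: payload=0x39=57, contrib = 57<<7 = 7296; acc -> 7387, shift -> 14
byte 2=0xCD: payload=0x4D=77, contrib = 77<<14 = 1261568; acc -> 1268955, shift -> 21
byte 3=0x6E: payload=0x6E=110, contrib = 110<<21 = 230686720; acc -> 231955675, shift -> 28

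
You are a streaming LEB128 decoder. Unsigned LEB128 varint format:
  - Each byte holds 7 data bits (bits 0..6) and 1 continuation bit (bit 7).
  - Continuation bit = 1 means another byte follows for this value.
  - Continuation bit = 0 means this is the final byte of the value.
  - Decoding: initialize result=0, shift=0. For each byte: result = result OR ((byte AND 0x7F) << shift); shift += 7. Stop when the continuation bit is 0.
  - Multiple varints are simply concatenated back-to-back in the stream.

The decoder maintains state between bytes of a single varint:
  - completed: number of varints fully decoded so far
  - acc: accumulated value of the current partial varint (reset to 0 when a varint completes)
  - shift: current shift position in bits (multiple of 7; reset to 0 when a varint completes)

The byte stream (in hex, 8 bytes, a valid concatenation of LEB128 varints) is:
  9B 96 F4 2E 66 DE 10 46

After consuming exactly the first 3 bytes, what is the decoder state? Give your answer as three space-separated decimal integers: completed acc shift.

byte[0]=0x9B cont=1 payload=0x1B: acc |= 27<<0 -> completed=0 acc=27 shift=7
byte[1]=0x96 cont=1 payload=0x16: acc |= 22<<7 -> completed=0 acc=2843 shift=14
byte[2]=0xF4 cont=1 payload=0x74: acc |= 116<<14 -> completed=0 acc=1903387 shift=21

Answer: 0 1903387 21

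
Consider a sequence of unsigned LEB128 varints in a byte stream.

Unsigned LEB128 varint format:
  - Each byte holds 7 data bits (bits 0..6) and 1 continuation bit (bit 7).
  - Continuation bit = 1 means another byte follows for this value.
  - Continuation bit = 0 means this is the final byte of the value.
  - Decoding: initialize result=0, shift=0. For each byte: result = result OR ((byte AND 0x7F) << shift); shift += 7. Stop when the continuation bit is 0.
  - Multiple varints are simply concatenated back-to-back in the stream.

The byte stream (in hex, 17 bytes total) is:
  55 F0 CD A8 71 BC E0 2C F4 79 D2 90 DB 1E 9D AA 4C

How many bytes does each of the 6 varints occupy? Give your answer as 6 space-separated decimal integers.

Answer: 1 4 3 2 4 3

Derivation:
  byte[0]=0x55 cont=0 payload=0x55=85: acc |= 85<<0 -> acc=85 shift=7 [end]
Varint 1: bytes[0:1] = 55 -> value 85 (1 byte(s))
  byte[1]=0xF0 cont=1 payload=0x70=112: acc |= 112<<0 -> acc=112 shift=7
  byte[2]=0xCD cont=1 payload=0x4D=77: acc |= 77<<7 -> acc=9968 shift=14
  byte[3]=0xA8 cont=1 payload=0x28=40: acc |= 40<<14 -> acc=665328 shift=21
  byte[4]=0x71 cont=0 payload=0x71=113: acc |= 113<<21 -> acc=237643504 shift=28 [end]
Varint 2: bytes[1:5] = F0 CD A8 71 -> value 237643504 (4 byte(s))
  byte[5]=0xBC cont=1 payload=0x3C=60: acc |= 60<<0 -> acc=60 shift=7
  byte[6]=0xE0 cont=1 payload=0x60=96: acc |= 96<<7 -> acc=12348 shift=14
  byte[7]=0x2C cont=0 payload=0x2C=44: acc |= 44<<14 -> acc=733244 shift=21 [end]
Varint 3: bytes[5:8] = BC E0 2C -> value 733244 (3 byte(s))
  byte[8]=0xF4 cont=1 payload=0x74=116: acc |= 116<<0 -> acc=116 shift=7
  byte[9]=0x79 cont=0 payload=0x79=121: acc |= 121<<7 -> acc=15604 shift=14 [end]
Varint 4: bytes[8:10] = F4 79 -> value 15604 (2 byte(s))
  byte[10]=0xD2 cont=1 payload=0x52=82: acc |= 82<<0 -> acc=82 shift=7
  byte[11]=0x90 cont=1 payload=0x10=16: acc |= 16<<7 -> acc=2130 shift=14
  byte[12]=0xDB cont=1 payload=0x5B=91: acc |= 91<<14 -> acc=1493074 shift=21
  byte[13]=0x1E cont=0 payload=0x1E=30: acc |= 30<<21 -> acc=64407634 shift=28 [end]
Varint 5: bytes[10:14] = D2 90 DB 1E -> value 64407634 (4 byte(s))
  byte[14]=0x9D cont=1 payload=0x1D=29: acc |= 29<<0 -> acc=29 shift=7
  byte[15]=0xAA cont=1 payload=0x2A=42: acc |= 42<<7 -> acc=5405 shift=14
  byte[16]=0x4C cont=0 payload=0x4C=76: acc |= 76<<14 -> acc=1250589 shift=21 [end]
Varint 6: bytes[14:17] = 9D AA 4C -> value 1250589 (3 byte(s))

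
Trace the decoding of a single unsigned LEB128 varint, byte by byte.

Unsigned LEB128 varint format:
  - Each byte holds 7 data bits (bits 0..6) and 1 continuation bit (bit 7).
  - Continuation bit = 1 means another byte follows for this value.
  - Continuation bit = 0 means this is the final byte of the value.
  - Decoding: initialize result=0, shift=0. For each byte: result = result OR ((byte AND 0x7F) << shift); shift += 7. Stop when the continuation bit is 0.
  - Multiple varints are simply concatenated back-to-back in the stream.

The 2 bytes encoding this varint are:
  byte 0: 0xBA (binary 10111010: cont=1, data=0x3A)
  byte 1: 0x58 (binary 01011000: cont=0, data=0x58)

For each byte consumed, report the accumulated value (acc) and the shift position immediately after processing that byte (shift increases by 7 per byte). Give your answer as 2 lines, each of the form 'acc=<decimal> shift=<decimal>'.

byte 0=0xBA: payload=0x3A=58, contrib = 58<<0 = 58; acc -> 58, shift -> 7
byte 1=0x58: payload=0x58=88, contrib = 88<<7 = 11264; acc -> 11322, shift -> 14

Answer: acc=58 shift=7
acc=11322 shift=14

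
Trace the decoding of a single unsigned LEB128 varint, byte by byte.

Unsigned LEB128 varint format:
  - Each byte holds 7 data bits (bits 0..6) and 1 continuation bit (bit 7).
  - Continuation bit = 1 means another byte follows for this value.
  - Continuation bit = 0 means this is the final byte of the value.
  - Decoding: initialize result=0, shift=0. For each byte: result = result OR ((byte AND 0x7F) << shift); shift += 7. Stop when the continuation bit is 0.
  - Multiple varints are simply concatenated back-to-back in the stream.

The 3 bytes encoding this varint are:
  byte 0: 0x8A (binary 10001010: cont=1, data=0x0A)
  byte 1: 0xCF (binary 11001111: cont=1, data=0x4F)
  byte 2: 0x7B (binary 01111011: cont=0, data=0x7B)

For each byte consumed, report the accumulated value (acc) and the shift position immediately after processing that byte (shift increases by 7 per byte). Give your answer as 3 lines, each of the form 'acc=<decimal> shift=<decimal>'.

Answer: acc=10 shift=7
acc=10122 shift=14
acc=2025354 shift=21

Derivation:
byte 0=0x8A: payload=0x0A=10, contrib = 10<<0 = 10; acc -> 10, shift -> 7
byte 1=0xCF: payload=0x4F=79, contrib = 79<<7 = 10112; acc -> 10122, shift -> 14
byte 2=0x7B: payload=0x7B=123, contrib = 123<<14 = 2015232; acc -> 2025354, shift -> 21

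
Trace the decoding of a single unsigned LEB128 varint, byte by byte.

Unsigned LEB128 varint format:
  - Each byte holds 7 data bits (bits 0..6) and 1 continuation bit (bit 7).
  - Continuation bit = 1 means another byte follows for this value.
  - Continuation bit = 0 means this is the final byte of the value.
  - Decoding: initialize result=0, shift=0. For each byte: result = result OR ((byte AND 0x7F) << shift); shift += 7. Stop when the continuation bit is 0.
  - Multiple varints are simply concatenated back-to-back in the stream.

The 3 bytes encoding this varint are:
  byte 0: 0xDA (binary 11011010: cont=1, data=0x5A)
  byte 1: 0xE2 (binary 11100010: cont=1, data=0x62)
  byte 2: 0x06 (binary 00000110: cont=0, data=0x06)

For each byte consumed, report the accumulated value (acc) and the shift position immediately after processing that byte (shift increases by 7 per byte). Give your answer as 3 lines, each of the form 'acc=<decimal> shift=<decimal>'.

byte 0=0xDA: payload=0x5A=90, contrib = 90<<0 = 90; acc -> 90, shift -> 7
byte 1=0xE2: payload=0x62=98, contrib = 98<<7 = 12544; acc -> 12634, shift -> 14
byte 2=0x06: payload=0x06=6, contrib = 6<<14 = 98304; acc -> 110938, shift -> 21

Answer: acc=90 shift=7
acc=12634 shift=14
acc=110938 shift=21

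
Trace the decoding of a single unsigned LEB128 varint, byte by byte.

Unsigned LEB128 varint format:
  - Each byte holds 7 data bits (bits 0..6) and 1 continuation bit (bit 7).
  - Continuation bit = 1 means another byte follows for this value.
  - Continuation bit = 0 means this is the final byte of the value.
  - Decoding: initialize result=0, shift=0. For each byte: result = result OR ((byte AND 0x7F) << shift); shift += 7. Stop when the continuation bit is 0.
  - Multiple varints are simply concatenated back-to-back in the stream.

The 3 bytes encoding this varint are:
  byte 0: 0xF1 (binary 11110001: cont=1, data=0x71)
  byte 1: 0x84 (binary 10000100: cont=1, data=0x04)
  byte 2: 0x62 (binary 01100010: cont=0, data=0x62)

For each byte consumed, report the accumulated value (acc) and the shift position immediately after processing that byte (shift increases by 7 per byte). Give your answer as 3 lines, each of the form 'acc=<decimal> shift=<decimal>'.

Answer: acc=113 shift=7
acc=625 shift=14
acc=1606257 shift=21

Derivation:
byte 0=0xF1: payload=0x71=113, contrib = 113<<0 = 113; acc -> 113, shift -> 7
byte 1=0x84: payload=0x04=4, contrib = 4<<7 = 512; acc -> 625, shift -> 14
byte 2=0x62: payload=0x62=98, contrib = 98<<14 = 1605632; acc -> 1606257, shift -> 21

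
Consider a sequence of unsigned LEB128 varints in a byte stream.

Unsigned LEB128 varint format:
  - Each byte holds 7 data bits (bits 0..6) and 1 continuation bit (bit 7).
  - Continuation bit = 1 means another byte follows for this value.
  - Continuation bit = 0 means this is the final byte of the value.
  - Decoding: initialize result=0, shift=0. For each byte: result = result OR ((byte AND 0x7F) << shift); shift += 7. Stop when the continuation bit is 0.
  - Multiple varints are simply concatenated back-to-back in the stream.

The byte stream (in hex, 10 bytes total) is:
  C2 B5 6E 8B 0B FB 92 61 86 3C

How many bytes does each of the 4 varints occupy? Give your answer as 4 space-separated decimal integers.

Answer: 3 2 3 2

Derivation:
  byte[0]=0xC2 cont=1 payload=0x42=66: acc |= 66<<0 -> acc=66 shift=7
  byte[1]=0xB5 cont=1 payload=0x35=53: acc |= 53<<7 -> acc=6850 shift=14
  byte[2]=0x6E cont=0 payload=0x6E=110: acc |= 110<<14 -> acc=1809090 shift=21 [end]
Varint 1: bytes[0:3] = C2 B5 6E -> value 1809090 (3 byte(s))
  byte[3]=0x8B cont=1 payload=0x0B=11: acc |= 11<<0 -> acc=11 shift=7
  byte[4]=0x0B cont=0 payload=0x0B=11: acc |= 11<<7 -> acc=1419 shift=14 [end]
Varint 2: bytes[3:5] = 8B 0B -> value 1419 (2 byte(s))
  byte[5]=0xFB cont=1 payload=0x7B=123: acc |= 123<<0 -> acc=123 shift=7
  byte[6]=0x92 cont=1 payload=0x12=18: acc |= 18<<7 -> acc=2427 shift=14
  byte[7]=0x61 cont=0 payload=0x61=97: acc |= 97<<14 -> acc=1591675 shift=21 [end]
Varint 3: bytes[5:8] = FB 92 61 -> value 1591675 (3 byte(s))
  byte[8]=0x86 cont=1 payload=0x06=6: acc |= 6<<0 -> acc=6 shift=7
  byte[9]=0x3C cont=0 payload=0x3C=60: acc |= 60<<7 -> acc=7686 shift=14 [end]
Varint 4: bytes[8:10] = 86 3C -> value 7686 (2 byte(s))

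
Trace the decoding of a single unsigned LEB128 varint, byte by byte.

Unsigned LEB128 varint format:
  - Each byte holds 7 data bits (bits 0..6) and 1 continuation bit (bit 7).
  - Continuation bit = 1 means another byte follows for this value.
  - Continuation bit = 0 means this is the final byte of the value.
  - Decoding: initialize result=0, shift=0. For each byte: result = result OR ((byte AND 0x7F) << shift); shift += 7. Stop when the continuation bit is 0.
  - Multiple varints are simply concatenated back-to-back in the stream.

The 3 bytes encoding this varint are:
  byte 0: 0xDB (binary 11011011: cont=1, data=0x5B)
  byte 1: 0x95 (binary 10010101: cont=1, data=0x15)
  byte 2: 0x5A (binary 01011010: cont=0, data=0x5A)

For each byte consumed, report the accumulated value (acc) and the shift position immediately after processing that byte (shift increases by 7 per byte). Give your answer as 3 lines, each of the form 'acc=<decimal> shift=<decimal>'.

Answer: acc=91 shift=7
acc=2779 shift=14
acc=1477339 shift=21

Derivation:
byte 0=0xDB: payload=0x5B=91, contrib = 91<<0 = 91; acc -> 91, shift -> 7
byte 1=0x95: payload=0x15=21, contrib = 21<<7 = 2688; acc -> 2779, shift -> 14
byte 2=0x5A: payload=0x5A=90, contrib = 90<<14 = 1474560; acc -> 1477339, shift -> 21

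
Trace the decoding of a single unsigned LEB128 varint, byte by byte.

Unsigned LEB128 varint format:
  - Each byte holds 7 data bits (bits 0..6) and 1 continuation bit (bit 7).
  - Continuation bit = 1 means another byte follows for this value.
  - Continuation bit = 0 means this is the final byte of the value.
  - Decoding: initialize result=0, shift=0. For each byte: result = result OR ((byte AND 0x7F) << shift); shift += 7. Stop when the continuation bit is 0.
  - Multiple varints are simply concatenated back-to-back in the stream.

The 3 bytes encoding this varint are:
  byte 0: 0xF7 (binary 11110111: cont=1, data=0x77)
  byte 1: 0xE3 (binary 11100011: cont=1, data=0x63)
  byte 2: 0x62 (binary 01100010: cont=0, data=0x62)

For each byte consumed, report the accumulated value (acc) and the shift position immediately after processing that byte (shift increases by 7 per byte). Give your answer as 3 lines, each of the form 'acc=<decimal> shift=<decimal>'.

byte 0=0xF7: payload=0x77=119, contrib = 119<<0 = 119; acc -> 119, shift -> 7
byte 1=0xE3: payload=0x63=99, contrib = 99<<7 = 12672; acc -> 12791, shift -> 14
byte 2=0x62: payload=0x62=98, contrib = 98<<14 = 1605632; acc -> 1618423, shift -> 21

Answer: acc=119 shift=7
acc=12791 shift=14
acc=1618423 shift=21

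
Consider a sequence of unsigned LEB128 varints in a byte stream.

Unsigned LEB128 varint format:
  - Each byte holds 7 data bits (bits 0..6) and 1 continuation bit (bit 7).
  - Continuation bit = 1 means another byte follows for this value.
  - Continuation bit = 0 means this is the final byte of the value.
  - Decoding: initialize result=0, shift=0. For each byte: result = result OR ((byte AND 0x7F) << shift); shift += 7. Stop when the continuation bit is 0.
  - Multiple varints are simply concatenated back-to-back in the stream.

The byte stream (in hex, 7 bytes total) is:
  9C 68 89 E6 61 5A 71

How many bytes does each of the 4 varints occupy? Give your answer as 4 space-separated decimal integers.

Answer: 2 3 1 1

Derivation:
  byte[0]=0x9C cont=1 payload=0x1C=28: acc |= 28<<0 -> acc=28 shift=7
  byte[1]=0x68 cont=0 payload=0x68=104: acc |= 104<<7 -> acc=13340 shift=14 [end]
Varint 1: bytes[0:2] = 9C 68 -> value 13340 (2 byte(s))
  byte[2]=0x89 cont=1 payload=0x09=9: acc |= 9<<0 -> acc=9 shift=7
  byte[3]=0xE6 cont=1 payload=0x66=102: acc |= 102<<7 -> acc=13065 shift=14
  byte[4]=0x61 cont=0 payload=0x61=97: acc |= 97<<14 -> acc=1602313 shift=21 [end]
Varint 2: bytes[2:5] = 89 E6 61 -> value 1602313 (3 byte(s))
  byte[5]=0x5A cont=0 payload=0x5A=90: acc |= 90<<0 -> acc=90 shift=7 [end]
Varint 3: bytes[5:6] = 5A -> value 90 (1 byte(s))
  byte[6]=0x71 cont=0 payload=0x71=113: acc |= 113<<0 -> acc=113 shift=7 [end]
Varint 4: bytes[6:7] = 71 -> value 113 (1 byte(s))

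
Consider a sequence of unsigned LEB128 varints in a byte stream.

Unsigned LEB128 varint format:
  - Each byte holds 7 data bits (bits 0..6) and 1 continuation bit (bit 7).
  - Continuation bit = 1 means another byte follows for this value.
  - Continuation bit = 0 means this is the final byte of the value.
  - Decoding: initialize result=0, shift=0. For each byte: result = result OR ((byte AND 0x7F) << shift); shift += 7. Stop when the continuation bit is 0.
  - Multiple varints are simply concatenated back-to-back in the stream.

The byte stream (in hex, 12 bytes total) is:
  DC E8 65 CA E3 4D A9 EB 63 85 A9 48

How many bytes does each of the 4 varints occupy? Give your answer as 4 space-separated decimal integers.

Answer: 3 3 3 3

Derivation:
  byte[0]=0xDC cont=1 payload=0x5C=92: acc |= 92<<0 -> acc=92 shift=7
  byte[1]=0xE8 cont=1 payload=0x68=104: acc |= 104<<7 -> acc=13404 shift=14
  byte[2]=0x65 cont=0 payload=0x65=101: acc |= 101<<14 -> acc=1668188 shift=21 [end]
Varint 1: bytes[0:3] = DC E8 65 -> value 1668188 (3 byte(s))
  byte[3]=0xCA cont=1 payload=0x4A=74: acc |= 74<<0 -> acc=74 shift=7
  byte[4]=0xE3 cont=1 payload=0x63=99: acc |= 99<<7 -> acc=12746 shift=14
  byte[5]=0x4D cont=0 payload=0x4D=77: acc |= 77<<14 -> acc=1274314 shift=21 [end]
Varint 2: bytes[3:6] = CA E3 4D -> value 1274314 (3 byte(s))
  byte[6]=0xA9 cont=1 payload=0x29=41: acc |= 41<<0 -> acc=41 shift=7
  byte[7]=0xEB cont=1 payload=0x6B=107: acc |= 107<<7 -> acc=13737 shift=14
  byte[8]=0x63 cont=0 payload=0x63=99: acc |= 99<<14 -> acc=1635753 shift=21 [end]
Varint 3: bytes[6:9] = A9 EB 63 -> value 1635753 (3 byte(s))
  byte[9]=0x85 cont=1 payload=0x05=5: acc |= 5<<0 -> acc=5 shift=7
  byte[10]=0xA9 cont=1 payload=0x29=41: acc |= 41<<7 -> acc=5253 shift=14
  byte[11]=0x48 cont=0 payload=0x48=72: acc |= 72<<14 -> acc=1184901 shift=21 [end]
Varint 4: bytes[9:12] = 85 A9 48 -> value 1184901 (3 byte(s))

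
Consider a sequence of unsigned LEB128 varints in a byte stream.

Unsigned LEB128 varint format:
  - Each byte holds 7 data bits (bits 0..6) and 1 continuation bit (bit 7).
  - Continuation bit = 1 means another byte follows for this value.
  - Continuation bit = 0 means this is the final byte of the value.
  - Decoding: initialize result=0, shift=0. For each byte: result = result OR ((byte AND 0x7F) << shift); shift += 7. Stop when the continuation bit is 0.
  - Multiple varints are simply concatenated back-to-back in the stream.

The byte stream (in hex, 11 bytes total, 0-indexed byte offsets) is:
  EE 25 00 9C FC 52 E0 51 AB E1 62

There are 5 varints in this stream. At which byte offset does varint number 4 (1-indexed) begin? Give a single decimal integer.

  byte[0]=0xEE cont=1 payload=0x6E=110: acc |= 110<<0 -> acc=110 shift=7
  byte[1]=0x25 cont=0 payload=0x25=37: acc |= 37<<7 -> acc=4846 shift=14 [end]
Varint 1: bytes[0:2] = EE 25 -> value 4846 (2 byte(s))
  byte[2]=0x00 cont=0 payload=0x00=0: acc |= 0<<0 -> acc=0 shift=7 [end]
Varint 2: bytes[2:3] = 00 -> value 0 (1 byte(s))
  byte[3]=0x9C cont=1 payload=0x1C=28: acc |= 28<<0 -> acc=28 shift=7
  byte[4]=0xFC cont=1 payload=0x7C=124: acc |= 124<<7 -> acc=15900 shift=14
  byte[5]=0x52 cont=0 payload=0x52=82: acc |= 82<<14 -> acc=1359388 shift=21 [end]
Varint 3: bytes[3:6] = 9C FC 52 -> value 1359388 (3 byte(s))
  byte[6]=0xE0 cont=1 payload=0x60=96: acc |= 96<<0 -> acc=96 shift=7
  byte[7]=0x51 cont=0 payload=0x51=81: acc |= 81<<7 -> acc=10464 shift=14 [end]
Varint 4: bytes[6:8] = E0 51 -> value 10464 (2 byte(s))
  byte[8]=0xAB cont=1 payload=0x2B=43: acc |= 43<<0 -> acc=43 shift=7
  byte[9]=0xE1 cont=1 payload=0x61=97: acc |= 97<<7 -> acc=12459 shift=14
  byte[10]=0x62 cont=0 payload=0x62=98: acc |= 98<<14 -> acc=1618091 shift=21 [end]
Varint 5: bytes[8:11] = AB E1 62 -> value 1618091 (3 byte(s))

Answer: 6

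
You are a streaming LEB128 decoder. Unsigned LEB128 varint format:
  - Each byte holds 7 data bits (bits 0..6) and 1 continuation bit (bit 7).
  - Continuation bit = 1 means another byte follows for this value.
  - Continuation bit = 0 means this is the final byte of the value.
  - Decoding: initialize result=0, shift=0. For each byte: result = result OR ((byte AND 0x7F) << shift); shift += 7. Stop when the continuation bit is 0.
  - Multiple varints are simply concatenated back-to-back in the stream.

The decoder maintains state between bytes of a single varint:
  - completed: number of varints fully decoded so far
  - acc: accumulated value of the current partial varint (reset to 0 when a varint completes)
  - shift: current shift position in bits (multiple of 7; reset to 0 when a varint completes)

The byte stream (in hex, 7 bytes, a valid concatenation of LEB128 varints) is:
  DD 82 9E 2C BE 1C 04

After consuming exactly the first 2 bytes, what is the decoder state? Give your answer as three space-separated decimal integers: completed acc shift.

Answer: 0 349 14

Derivation:
byte[0]=0xDD cont=1 payload=0x5D: acc |= 93<<0 -> completed=0 acc=93 shift=7
byte[1]=0x82 cont=1 payload=0x02: acc |= 2<<7 -> completed=0 acc=349 shift=14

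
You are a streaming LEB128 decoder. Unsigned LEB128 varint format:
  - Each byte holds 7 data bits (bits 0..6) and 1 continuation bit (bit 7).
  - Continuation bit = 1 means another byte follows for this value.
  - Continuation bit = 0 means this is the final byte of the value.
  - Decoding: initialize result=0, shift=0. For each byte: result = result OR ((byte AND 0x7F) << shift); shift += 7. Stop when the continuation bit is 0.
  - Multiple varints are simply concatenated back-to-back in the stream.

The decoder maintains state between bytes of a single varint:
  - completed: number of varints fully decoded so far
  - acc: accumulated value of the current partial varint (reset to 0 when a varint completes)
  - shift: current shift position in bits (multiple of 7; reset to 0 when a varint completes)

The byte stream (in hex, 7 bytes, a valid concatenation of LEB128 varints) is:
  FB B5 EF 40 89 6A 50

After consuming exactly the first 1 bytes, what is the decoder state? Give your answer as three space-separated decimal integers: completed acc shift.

Answer: 0 123 7

Derivation:
byte[0]=0xFB cont=1 payload=0x7B: acc |= 123<<0 -> completed=0 acc=123 shift=7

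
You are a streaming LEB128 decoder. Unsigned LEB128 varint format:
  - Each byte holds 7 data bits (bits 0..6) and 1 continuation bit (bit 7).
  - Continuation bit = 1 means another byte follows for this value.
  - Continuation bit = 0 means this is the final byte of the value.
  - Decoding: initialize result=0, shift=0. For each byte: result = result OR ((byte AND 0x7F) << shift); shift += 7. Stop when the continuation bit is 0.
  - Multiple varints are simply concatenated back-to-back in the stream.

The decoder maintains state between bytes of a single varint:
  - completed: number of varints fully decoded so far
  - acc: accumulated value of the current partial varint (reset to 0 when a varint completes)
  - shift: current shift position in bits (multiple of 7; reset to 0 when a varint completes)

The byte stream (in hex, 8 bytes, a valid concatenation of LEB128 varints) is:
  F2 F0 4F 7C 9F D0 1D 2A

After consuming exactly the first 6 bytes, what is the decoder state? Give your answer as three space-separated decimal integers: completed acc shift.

byte[0]=0xF2 cont=1 payload=0x72: acc |= 114<<0 -> completed=0 acc=114 shift=7
byte[1]=0xF0 cont=1 payload=0x70: acc |= 112<<7 -> completed=0 acc=14450 shift=14
byte[2]=0x4F cont=0 payload=0x4F: varint #1 complete (value=1308786); reset -> completed=1 acc=0 shift=0
byte[3]=0x7C cont=0 payload=0x7C: varint #2 complete (value=124); reset -> completed=2 acc=0 shift=0
byte[4]=0x9F cont=1 payload=0x1F: acc |= 31<<0 -> completed=2 acc=31 shift=7
byte[5]=0xD0 cont=1 payload=0x50: acc |= 80<<7 -> completed=2 acc=10271 shift=14

Answer: 2 10271 14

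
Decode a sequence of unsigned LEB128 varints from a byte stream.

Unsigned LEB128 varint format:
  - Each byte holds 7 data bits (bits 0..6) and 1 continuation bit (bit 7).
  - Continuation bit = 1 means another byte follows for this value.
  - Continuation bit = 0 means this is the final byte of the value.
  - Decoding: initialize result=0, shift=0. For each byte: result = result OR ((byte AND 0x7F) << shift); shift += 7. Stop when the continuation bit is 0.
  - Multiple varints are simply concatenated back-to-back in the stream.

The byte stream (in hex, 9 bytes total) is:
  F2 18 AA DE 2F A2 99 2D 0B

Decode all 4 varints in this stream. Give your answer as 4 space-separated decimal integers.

Answer: 3186 782122 740514 11

Derivation:
  byte[0]=0xF2 cont=1 payload=0x72=114: acc |= 114<<0 -> acc=114 shift=7
  byte[1]=0x18 cont=0 payload=0x18=24: acc |= 24<<7 -> acc=3186 shift=14 [end]
Varint 1: bytes[0:2] = F2 18 -> value 3186 (2 byte(s))
  byte[2]=0xAA cont=1 payload=0x2A=42: acc |= 42<<0 -> acc=42 shift=7
  byte[3]=0xDE cont=1 payload=0x5E=94: acc |= 94<<7 -> acc=12074 shift=14
  byte[4]=0x2F cont=0 payload=0x2F=47: acc |= 47<<14 -> acc=782122 shift=21 [end]
Varint 2: bytes[2:5] = AA DE 2F -> value 782122 (3 byte(s))
  byte[5]=0xA2 cont=1 payload=0x22=34: acc |= 34<<0 -> acc=34 shift=7
  byte[6]=0x99 cont=1 payload=0x19=25: acc |= 25<<7 -> acc=3234 shift=14
  byte[7]=0x2D cont=0 payload=0x2D=45: acc |= 45<<14 -> acc=740514 shift=21 [end]
Varint 3: bytes[5:8] = A2 99 2D -> value 740514 (3 byte(s))
  byte[8]=0x0B cont=0 payload=0x0B=11: acc |= 11<<0 -> acc=11 shift=7 [end]
Varint 4: bytes[8:9] = 0B -> value 11 (1 byte(s))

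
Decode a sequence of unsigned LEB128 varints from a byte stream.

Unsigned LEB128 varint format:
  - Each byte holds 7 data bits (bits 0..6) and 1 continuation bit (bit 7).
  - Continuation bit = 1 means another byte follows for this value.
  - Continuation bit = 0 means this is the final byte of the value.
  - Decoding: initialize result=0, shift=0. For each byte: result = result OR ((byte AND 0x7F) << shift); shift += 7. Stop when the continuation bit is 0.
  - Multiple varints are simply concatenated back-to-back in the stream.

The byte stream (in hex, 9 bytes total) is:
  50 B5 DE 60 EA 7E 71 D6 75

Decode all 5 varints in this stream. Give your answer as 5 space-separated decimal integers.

Answer: 80 1584949 16234 113 15062

Derivation:
  byte[0]=0x50 cont=0 payload=0x50=80: acc |= 80<<0 -> acc=80 shift=7 [end]
Varint 1: bytes[0:1] = 50 -> value 80 (1 byte(s))
  byte[1]=0xB5 cont=1 payload=0x35=53: acc |= 53<<0 -> acc=53 shift=7
  byte[2]=0xDE cont=1 payload=0x5E=94: acc |= 94<<7 -> acc=12085 shift=14
  byte[3]=0x60 cont=0 payload=0x60=96: acc |= 96<<14 -> acc=1584949 shift=21 [end]
Varint 2: bytes[1:4] = B5 DE 60 -> value 1584949 (3 byte(s))
  byte[4]=0xEA cont=1 payload=0x6A=106: acc |= 106<<0 -> acc=106 shift=7
  byte[5]=0x7E cont=0 payload=0x7E=126: acc |= 126<<7 -> acc=16234 shift=14 [end]
Varint 3: bytes[4:6] = EA 7E -> value 16234 (2 byte(s))
  byte[6]=0x71 cont=0 payload=0x71=113: acc |= 113<<0 -> acc=113 shift=7 [end]
Varint 4: bytes[6:7] = 71 -> value 113 (1 byte(s))
  byte[7]=0xD6 cont=1 payload=0x56=86: acc |= 86<<0 -> acc=86 shift=7
  byte[8]=0x75 cont=0 payload=0x75=117: acc |= 117<<7 -> acc=15062 shift=14 [end]
Varint 5: bytes[7:9] = D6 75 -> value 15062 (2 byte(s))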